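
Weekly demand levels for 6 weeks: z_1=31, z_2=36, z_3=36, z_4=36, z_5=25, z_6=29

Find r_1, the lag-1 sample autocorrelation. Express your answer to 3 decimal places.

0.189

Mean z̄ = (31 + 36 + 36 + 36 + 25 + 29)/6 = 32.1667
Deviations from mean: -1.1667, 3.8333, 3.8333, 3.8333, -7.1667, -3.1667
Σ(z_t−z̄)(z_{t+1}−z̄) = (-4.4722) + (14.6944) + (14.6944) + (-27.4722) + (22.6944) = 20.1389
Denominator Σ(z_t−z̄)² = 106.8333
r_1 = 20.1389 / 106.8333 = 0.189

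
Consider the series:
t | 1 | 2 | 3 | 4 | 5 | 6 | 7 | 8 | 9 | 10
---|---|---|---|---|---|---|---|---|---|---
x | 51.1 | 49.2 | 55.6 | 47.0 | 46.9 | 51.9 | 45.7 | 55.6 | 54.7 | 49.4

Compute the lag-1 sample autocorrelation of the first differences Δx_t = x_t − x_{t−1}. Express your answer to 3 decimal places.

-0.526

First differences Δx: -1.9, 6.4, -8.6, -0.1, 5.0, -6.2, 9.9, -0.9, -5.3
Mean of differences = -0.1889
Numerator Σ(Δx_t−Δx̄)(Δx_{t+1}−Δx̄) = -162.3568
Denominator Σ(Δx_t−Δx̄)² = 308.5689
r_1(Δx) = -162.3568 / 308.5689 = -0.526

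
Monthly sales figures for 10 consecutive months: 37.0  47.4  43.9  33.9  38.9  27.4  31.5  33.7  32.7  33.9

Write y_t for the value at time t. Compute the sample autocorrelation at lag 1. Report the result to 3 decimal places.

0.366

Mean ȳ = (37.0 + 47.4 + 43.9 + 33.9 + 38.9 + 27.4 + 31.5 + 33.7 + 32.7 + 33.9)/10 = 36.0300
Numerator Σ_{t=1}^{9}(y_t−ȳ)(y_{t+1}−ȳ) = 117.3671
Denominator Σ(y_t−ȳ)² = 320.9810
r_1 = 117.3671 / 320.9810 = 0.366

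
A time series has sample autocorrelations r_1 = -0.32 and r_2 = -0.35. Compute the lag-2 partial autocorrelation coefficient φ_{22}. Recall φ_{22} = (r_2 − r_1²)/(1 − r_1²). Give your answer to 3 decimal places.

φ_{22} = (r_2 − r_1²) / (1 − r_1²)
r_1² = (-0.32)² = 0.1024
Numerator = -0.35 − 0.1024 = -0.4524; denominator = 1 − 0.1024 = 0.8976
φ_{22} = -0.4524 / 0.8976 = -0.504

-0.504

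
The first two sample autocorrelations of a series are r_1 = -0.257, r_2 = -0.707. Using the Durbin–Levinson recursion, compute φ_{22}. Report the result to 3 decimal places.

φ_{22} = (r_2 − r_1²) / (1 − r_1²)
r_1² = (-0.257)² = 0.066049
Numerator = -0.707 − 0.0660 = -0.7730; denominator = 1 − 0.0660 = 0.9340
φ_{22} = -0.7730 / 0.9340 = -0.828

-0.828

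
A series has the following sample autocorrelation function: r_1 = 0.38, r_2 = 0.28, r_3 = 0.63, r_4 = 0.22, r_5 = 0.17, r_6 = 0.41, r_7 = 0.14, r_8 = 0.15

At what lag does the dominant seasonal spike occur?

3

The largest autocorrelation is r_3 = 0.63, with a weaker echo at lag 6 (0.41); the remaining lags stay at or below 0.38. The elevated value at lag 1 (0.38), dropping to 0.28 at lag 2, reflects decaying short-term dependence rather than seasonality.
The dominant spike at lag 3 indicates a seasonal period of 3.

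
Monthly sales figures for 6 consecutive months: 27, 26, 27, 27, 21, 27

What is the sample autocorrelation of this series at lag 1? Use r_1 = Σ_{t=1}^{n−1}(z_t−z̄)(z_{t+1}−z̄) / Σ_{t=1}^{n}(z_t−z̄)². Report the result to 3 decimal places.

Mean z̄ = (27 + 26 + 27 + 27 + 21 + 27)/6 = 25.8333
Deviations from mean: 1.1667, 0.1667, 1.1667, 1.1667, -4.8333, 1.1667
Σ(z_t−z̄)(z_{t+1}−z̄) = (0.1944) + (0.1944) + (1.3611) + (-5.6389) + (-5.6389) = -9.5278
Denominator Σ(z_t−z̄)² = 28.8333
r_1 = -9.5278 / 28.8333 = -0.330

-0.330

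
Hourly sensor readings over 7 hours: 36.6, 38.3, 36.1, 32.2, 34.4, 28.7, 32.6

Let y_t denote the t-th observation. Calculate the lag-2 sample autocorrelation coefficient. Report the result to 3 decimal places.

0.118

Mean ȳ = (36.6 + 38.3 + 36.1 + 32.2 + 34.4 + 28.7 + 32.6)/7 = 34.1286
Deviations from mean: 2.4714, 4.1714, 1.9714, -1.9286, 0.2714, -5.4286, -1.5286
Numerator Σ_{t=1}^{5}(y_t−ȳ)(y_{t+2}−ȳ) = 7.4169
Denominator Σ(y_t−ȳ)² = 62.9943
r_2 = 7.4169 / 62.9943 = 0.118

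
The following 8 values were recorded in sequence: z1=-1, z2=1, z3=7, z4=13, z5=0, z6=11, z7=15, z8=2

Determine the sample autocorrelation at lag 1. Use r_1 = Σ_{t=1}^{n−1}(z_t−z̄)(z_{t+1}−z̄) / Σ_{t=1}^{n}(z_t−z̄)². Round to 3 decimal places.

Mean z̄ = (-1 + 1 + 7 + 13 + 0 + 11 + 15 + 2)/8 = 6.0000
Deviations from mean: -7.0000, -5.0000, 1.0000, 7.0000, -6.0000, 5.0000, 9.0000, -4.0000
Numerator Σ_{t=1}^{7}(z_t−z̄)(z_{t+1}−z̄) = -26.0000
Denominator Σ(z_t−z̄)² = 282.0000
r_1 = -26.0000 / 282.0000 = -0.092

-0.092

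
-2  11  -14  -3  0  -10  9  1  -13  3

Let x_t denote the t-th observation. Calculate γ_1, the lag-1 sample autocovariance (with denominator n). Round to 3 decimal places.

-30.444

Mean x̄ = (-2 + 11 − 14 − 3 + 0 − 10 + 9 + 1 − 13 + 3)/10 = -1.8000
Σ_{t=1}^{9}(x_t−x̄)(x_{t+1}−x̄) = -304.4400
γ_1 = -304.4400 / 10 = -30.444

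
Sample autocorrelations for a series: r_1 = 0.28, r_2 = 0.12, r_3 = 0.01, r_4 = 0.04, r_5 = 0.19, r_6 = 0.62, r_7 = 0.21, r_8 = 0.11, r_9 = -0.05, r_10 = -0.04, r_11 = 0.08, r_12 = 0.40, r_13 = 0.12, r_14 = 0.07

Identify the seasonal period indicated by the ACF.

The largest autocorrelation is r_6 = 0.62, with a weaker echo at lag 12 (0.40); the remaining lags stay at or below 0.28. The elevated value at lag 1 (0.28), dropping to 0.12 at lag 2, reflects decaying short-term dependence rather than seasonality.
The dominant spike at lag 6 indicates a seasonal period of 6.

6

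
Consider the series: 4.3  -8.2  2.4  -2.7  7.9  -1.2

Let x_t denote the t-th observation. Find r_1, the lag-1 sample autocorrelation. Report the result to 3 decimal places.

Mean x̄ = (4.3 − 8.2 + 2.4 − 2.7 + 7.9 − 1.2)/6 = 0.4167
Deviations from mean: 3.8833, -8.6167, 1.9833, -3.1167, 7.4833, -1.6167
Σ(x_t−x̄)(x_{t+1}−x̄) = (-33.4614) + (-17.0897) + (-6.1814) + (-23.3231) + (-12.0981) = -92.1536
Denominator Σ(x_t−x̄)² = 161.5883
r_1 = -92.1536 / 161.5883 = -0.570

-0.570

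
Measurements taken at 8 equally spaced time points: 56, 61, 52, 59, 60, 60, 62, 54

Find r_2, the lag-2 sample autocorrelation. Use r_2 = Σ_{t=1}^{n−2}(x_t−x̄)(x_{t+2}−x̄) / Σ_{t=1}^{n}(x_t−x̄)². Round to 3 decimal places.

0.056

Mean x̄ = (56 + 61 + 52 + 59 + 60 + 60 + 62 + 54)/8 = 58.0000
Σ(x_t−x̄)(x_{t+2}−x̄) = (12.0000) + (3.0000) + (-12.0000) + (2.0000) + (8.0000) + (-8.0000) = 5.0000
Denominator Σ(x_t−x̄)² = 90.0000
r_2 = 5.0000 / 90.0000 = 0.056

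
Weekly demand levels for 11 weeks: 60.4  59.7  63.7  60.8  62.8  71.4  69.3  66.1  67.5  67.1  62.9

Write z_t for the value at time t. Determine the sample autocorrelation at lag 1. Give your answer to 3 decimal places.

Mean z̄ = (60.4 + 59.7 + 63.7 + 60.8 + 62.8 + 71.4 + 69.3 + 66.1 + 67.5 + 67.1 + 62.9)/11 = 64.7000
Numerator Σ_{t=1}^{10}(z_t−z̄)(z_{t+1}−z̄) = 68.6600
Denominator Σ(z_t−z̄)² = 148.1600
r_1 = 68.6600 / 148.1600 = 0.463

0.463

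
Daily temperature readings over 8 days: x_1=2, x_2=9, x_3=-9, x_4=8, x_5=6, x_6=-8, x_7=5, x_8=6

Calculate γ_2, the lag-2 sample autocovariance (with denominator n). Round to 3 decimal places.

Mean x̄ = (2 + 9 − 9 + 8 + 6 − 8 + 5 + 6)/8 = 2.3750
Deviations: -0.3750, 6.6250, -11.3750, 5.6250, 3.6250, -10.3750, 2.6250, 3.6250
Σ_{t=1}^{6}(x_t−x̄)(x_{t+2}−x̄) = -86.1563
γ_2 = -86.1563 / 8 = -10.770

-10.770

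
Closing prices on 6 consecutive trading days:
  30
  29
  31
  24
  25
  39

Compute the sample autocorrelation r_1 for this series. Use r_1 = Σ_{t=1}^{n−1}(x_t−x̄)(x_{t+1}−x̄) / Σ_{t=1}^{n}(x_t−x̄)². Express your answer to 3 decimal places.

Mean x̄ = (30 + 29 + 31 + 24 + 25 + 39)/6 = 29.6667
Deviations from mean: 0.3333, -0.6667, 1.3333, -5.6667, -4.6667, 9.3333
Σ(x_t−x̄)(x_{t+1}−x̄) = (-0.2222) + (-0.8889) + (-7.5556) + (26.4444) + (-43.5556) = -25.7778
Denominator Σ(x_t−x̄)² = 143.3333
r_1 = -25.7778 / 143.3333 = -0.180

-0.180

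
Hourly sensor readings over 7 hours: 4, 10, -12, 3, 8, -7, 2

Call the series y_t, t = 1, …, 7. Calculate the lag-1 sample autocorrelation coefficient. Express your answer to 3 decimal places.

-0.439

Mean ȳ = (4 + 10 − 12 + 3 + 8 − 7 + 2)/7 = 1.1429
Deviations from mean: 2.8571, 8.8571, -13.1429, 1.8571, 6.8571, -8.1429, 0.8571
Numerator Σ_{t=1}^{6}(y_t−ȳ)(y_{t+1}−ȳ) = -165.5918
Denominator Σ(y_t−ȳ)² = 376.8571
r_1 = -165.5918 / 376.8571 = -0.439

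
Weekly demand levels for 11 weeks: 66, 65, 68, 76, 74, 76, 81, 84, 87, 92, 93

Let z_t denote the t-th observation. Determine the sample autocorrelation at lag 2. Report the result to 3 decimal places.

Mean z̄ = (66 + 65 + 68 + 76 + 74 + 76 + 81 + 84 + 87 + 92 + 93)/11 = 78.3636
Numerator Σ_{t=1}^{9}(z_t−z̄)(z_{t+2}−z̄) = 411.7355
Denominator Σ(z_t−z̄)² = 982.5455
r_2 = 411.7355 / 982.5455 = 0.419

0.419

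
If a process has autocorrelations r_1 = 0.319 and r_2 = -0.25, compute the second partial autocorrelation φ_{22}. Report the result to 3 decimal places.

φ_{22} = (r_2 − r_1²) / (1 − r_1²)
r_1² = (0.319)² = 0.101761
Numerator = -0.25 − 0.1018 = -0.3518; denominator = 1 − 0.1018 = 0.8982
φ_{22} = -0.3518 / 0.8982 = -0.392

-0.392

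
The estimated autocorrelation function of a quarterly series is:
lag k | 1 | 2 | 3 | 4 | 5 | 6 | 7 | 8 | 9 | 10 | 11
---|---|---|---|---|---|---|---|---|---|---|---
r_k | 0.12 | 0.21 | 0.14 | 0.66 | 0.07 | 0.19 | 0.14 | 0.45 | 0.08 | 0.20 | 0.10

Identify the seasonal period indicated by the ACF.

The largest autocorrelation is r_4 = 0.66, with a weaker echo at lag 8 (0.45); the remaining lags stay at or below 0.21.
The dominant spike at lag 4 indicates a seasonal period of 4.

4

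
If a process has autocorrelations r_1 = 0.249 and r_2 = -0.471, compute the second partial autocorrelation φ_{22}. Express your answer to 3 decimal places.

-0.568

φ_{22} = (r_2 − r_1²) / (1 − r_1²)
r_1² = (0.249)² = 0.062001
Numerator = -0.471 − 0.0620 = -0.5330; denominator = 1 − 0.0620 = 0.9380
φ_{22} = -0.5330 / 0.9380 = -0.568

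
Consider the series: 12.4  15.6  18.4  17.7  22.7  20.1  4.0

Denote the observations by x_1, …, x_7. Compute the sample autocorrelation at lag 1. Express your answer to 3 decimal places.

Mean x̄ = (12.4 + 15.6 + 18.4 + 17.7 + 22.7 + 20.1 + 4.0)/7 = 15.8429
Deviations from mean: -3.4429, -0.2429, 2.5571, 1.8571, 6.8571, 4.2571, -11.8429
Σ(x_t−x̄)(x_{t+1}−x̄) = (0.8361) + (-0.6210) + (4.7490) + (12.7347) + (29.1918) + (-50.4167) = -3.5261
Denominator Σ(x_t−x̄)² = 227.2971
r_1 = -3.5261 / 227.2971 = -0.016

-0.016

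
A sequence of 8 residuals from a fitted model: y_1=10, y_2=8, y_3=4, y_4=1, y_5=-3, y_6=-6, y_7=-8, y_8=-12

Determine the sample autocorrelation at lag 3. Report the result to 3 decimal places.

-0.031

Mean ȳ = (10 + 8 + 4 + 1 − 3 − 6 − 8 − 12)/8 = -0.7500
Deviations from mean: 10.7500, 8.7500, 4.7500, 1.7500, -2.2500, -5.2500, -7.2500, -11.2500
Σ(y_t−ȳ)(y_{t+3}−ȳ) = (18.8125) + (-19.6875) + (-24.9375) + (-12.6875) + (25.3125) = -13.1875
Denominator Σ(y_t−ȳ)² = 429.5000
r_3 = -13.1875 / 429.5000 = -0.031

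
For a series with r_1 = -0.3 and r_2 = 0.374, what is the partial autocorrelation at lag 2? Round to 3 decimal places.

φ_{22} = (r_2 − r_1²) / (1 − r_1²)
r_1² = (-0.3)² = 0.09
Numerator = 0.374 − 0.0900 = 0.2840; denominator = 1 − 0.0900 = 0.9100
φ_{22} = 0.2840 / 0.9100 = 0.312

0.312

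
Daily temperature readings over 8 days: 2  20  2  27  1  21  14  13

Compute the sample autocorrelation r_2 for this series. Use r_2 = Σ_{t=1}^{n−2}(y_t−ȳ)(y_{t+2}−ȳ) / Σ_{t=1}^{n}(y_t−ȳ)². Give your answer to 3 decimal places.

Mean ȳ = (2 + 20 + 2 + 27 + 1 + 21 + 14 + 13)/8 = 12.5000
Deviations from mean: -10.5000, 7.5000, -10.5000, 14.5000, -11.5000, 8.5000, 1.5000, 0.5000
Σ(y_t−ȳ)(y_{t+2}−ȳ) = (110.2500) + (108.7500) + (120.7500) + (123.2500) + (-17.2500) + (4.2500) = 450.0000
Denominator Σ(y_t−ȳ)² = 694.0000
r_2 = 450.0000 / 694.0000 = 0.648

0.648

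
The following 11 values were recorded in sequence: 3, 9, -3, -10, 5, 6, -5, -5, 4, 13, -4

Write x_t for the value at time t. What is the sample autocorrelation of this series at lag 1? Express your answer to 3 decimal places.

Mean x̄ = (3 + 9 − 3 − 10 + 5 + 6 − 5 − 5 + 4 + 13 − 4)/11 = 1.1818
Numerator Σ_{t=1}^{10}(x_t−x̄)(x_{t+1}−x̄) = -32.9421
Denominator Σ(x_t−x̄)² = 495.6364
r_1 = -32.9421 / 495.6364 = -0.066

-0.066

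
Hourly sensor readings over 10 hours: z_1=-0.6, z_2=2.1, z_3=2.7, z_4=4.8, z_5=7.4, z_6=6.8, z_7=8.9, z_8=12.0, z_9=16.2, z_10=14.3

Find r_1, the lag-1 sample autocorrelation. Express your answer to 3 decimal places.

0.692

Mean z̄ = (-0.6 + 2.1 + 2.7 + 4.8 + 7.4 + 6.8 + 8.9 + 12.0 + 16.2 + 14.3)/10 = 7.4600
Numerator Σ_{t=1}^{9}(z_t−z̄)(z_{t+1}−z̄) = 186.6244
Denominator Σ(z_t−z̄)² = 269.7240
r_1 = 186.6244 / 269.7240 = 0.692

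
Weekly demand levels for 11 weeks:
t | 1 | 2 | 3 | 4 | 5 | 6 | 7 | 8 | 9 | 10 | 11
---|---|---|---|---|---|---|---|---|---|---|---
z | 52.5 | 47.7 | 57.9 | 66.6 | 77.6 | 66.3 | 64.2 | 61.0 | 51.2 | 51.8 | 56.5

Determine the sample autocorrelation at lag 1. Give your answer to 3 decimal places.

Mean z̄ = (52.5 + 47.7 + 57.9 + 66.6 + 77.6 + 66.3 + 64.2 + 61.0 + 51.2 + 51.8 + 56.5)/11 = 59.3909
Numerator Σ_{t=1}^{10}(z_t−z̄)(z_{t+1}−z̄) = 456.2281
Denominator Σ(z_t−z̄)² = 776.4491
r_1 = 456.2281 / 776.4491 = 0.588

0.588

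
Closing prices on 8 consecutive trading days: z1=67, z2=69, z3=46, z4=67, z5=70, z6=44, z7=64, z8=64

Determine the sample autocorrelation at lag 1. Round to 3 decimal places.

-0.402

Mean z̄ = (67 + 69 + 46 + 67 + 70 + 44 + 64 + 64)/8 = 61.3750
Σ(z_t−z̄)(z_{t+1}−z̄) = (42.8906) + (-117.2344) + (-86.4844) + (48.5156) + (-149.8594) + (-45.6094) + (6.8906) = -300.8906
Denominator Σ(z_t−z̄)² = 747.8750
r_1 = -300.8906 / 747.8750 = -0.402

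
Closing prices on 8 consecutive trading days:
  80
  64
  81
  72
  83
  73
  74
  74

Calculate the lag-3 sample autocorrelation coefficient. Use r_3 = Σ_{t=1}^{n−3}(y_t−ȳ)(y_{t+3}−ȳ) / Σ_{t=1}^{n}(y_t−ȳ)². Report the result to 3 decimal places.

Mean ȳ = (80 + 64 + 81 + 72 + 83 + 73 + 74 + 74)/8 = 75.1250
Deviations from mean: 4.8750, -11.1250, 5.8750, -3.1250, 7.8750, -2.1250, -1.1250, -1.1250
Σ(y_t−ȳ)(y_{t+3}−ȳ) = (-15.2344) + (-87.6094) + (-12.4844) + (3.5156) + (-8.8594) = -120.6719
Denominator Σ(y_t−ȳ)² = 260.8750
r_3 = -120.6719 / 260.8750 = -0.463

-0.463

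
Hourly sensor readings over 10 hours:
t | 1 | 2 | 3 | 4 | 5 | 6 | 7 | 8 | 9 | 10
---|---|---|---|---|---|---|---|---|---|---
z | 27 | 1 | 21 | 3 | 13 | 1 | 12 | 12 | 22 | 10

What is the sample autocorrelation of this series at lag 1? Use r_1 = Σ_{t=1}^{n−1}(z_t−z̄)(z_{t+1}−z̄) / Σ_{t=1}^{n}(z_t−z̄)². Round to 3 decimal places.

-0.522

Mean z̄ = (27 + 1 + 21 + 3 + 13 + 1 + 12 + 12 + 22 + 10)/10 = 12.2000
Numerator Σ_{t=1}^{9}(z_t−z̄)(z_{t+1}−z̄) = -382.8400
Denominator Σ(z_t−z̄)² = 733.6000
r_1 = -382.8400 / 733.6000 = -0.522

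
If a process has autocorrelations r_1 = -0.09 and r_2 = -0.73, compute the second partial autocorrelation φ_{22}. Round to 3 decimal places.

φ_{22} = (r_2 − r_1²) / (1 − r_1²)
r_1² = (-0.09)² = 0.0081
Numerator = -0.73 − 0.0081 = -0.7381; denominator = 1 − 0.0081 = 0.9919
φ_{22} = -0.7381 / 0.9919 = -0.744

-0.744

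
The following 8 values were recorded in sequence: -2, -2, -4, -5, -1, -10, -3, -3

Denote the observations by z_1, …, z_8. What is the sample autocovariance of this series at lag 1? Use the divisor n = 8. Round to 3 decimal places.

-2.727

Mean z̄ = (-2 − 2 − 4 − 5 − 1 − 10 − 3 − 3)/8 = -3.7500
Σ_{t=1}^{7}(z_t−z̄)(z_{t+1}−z̄) = -21.8125
γ_1 = -21.8125 / 8 = -2.727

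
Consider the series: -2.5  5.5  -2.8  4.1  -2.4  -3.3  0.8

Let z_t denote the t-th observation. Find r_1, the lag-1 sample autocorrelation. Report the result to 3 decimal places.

Mean z̄ = (-2.5 + 5.5 − 2.8 + 4.1 − 2.4 − 3.3 + 0.8)/7 = -0.0857
Σ(z_t−z̄)(z_{t+1}−z̄) = (-13.4855) + (-15.1612) + (-11.3612) + (-9.6869) + (7.4388) + (-2.8469) = -45.1031
Denominator Σ(z_t−z̄)² = 78.3886
r_1 = -45.1031 / 78.3886 = -0.575

-0.575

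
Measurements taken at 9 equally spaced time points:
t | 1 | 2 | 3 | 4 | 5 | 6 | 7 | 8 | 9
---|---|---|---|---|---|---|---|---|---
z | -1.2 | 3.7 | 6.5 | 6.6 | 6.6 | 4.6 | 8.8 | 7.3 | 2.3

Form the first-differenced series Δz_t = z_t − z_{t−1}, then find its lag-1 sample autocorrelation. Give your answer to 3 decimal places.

First differences Δz: 4.9, 2.8, 0.1, 0.0, -2.0, 4.2, -1.5, -5.0
Mean of differences = 0.4375
Numerator Σ(Δz_t−Δz̄)(Δz_{t+1}−Δz̄) = 5.0336
Denominator Σ(Δz_t−Δz̄)² = 79.2188
r_1(Δz) = 5.0336 / 79.2188 = 0.064

0.064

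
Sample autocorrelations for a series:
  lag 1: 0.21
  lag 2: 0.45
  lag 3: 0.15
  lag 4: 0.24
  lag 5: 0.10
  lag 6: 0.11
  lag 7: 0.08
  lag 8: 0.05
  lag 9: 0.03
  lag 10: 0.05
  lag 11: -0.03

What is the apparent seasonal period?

2

The largest autocorrelation is r_2 = 0.45, with a weaker echo at lag 4 (0.24); the remaining lags stay at or below 0.21.
The dominant spike at lag 2 indicates a seasonal period of 2.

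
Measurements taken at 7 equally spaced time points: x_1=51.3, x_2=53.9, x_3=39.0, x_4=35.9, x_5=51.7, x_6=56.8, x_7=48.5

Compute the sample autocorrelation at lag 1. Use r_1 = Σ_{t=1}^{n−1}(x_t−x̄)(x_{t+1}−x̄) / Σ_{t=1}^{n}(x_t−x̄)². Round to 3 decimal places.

Mean x̄ = (51.3 + 53.9 + 39.0 + 35.9 + 51.7 + 56.8 + 48.5)/7 = 48.1571
Deviations from mean: 3.1429, 5.7429, -9.1571, -12.2571, 3.5429, 8.6429, 0.3429
Σ(x_t−x̄)(x_{t+1}−x̄) = (18.0490) + (-52.5882) + (112.2404) + (-43.4253) + (30.6204) + (2.9633) = 67.8596
Denominator Σ(x_t−x̄)² = 364.3171
r_1 = 67.8596 / 364.3171 = 0.186

0.186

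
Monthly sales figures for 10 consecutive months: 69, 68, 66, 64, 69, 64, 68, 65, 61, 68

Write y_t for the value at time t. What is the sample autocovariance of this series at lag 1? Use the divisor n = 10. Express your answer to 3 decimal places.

-1.644

Mean ȳ = (69 + 68 + 66 + 64 + 69 + 64 + 68 + 65 + 61 + 68)/10 = 66.2000
Σ_{t=1}^{9}(y_t−ȳ)(y_{t+1}−ȳ) = -16.4400
γ_1 = -16.4400 / 10 = -1.644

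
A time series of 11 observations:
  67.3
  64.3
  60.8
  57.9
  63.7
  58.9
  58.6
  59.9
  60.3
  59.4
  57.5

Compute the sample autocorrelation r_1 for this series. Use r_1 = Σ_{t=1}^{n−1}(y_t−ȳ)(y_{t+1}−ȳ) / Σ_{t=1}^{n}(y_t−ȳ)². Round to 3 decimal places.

Mean ȳ = (67.3 + 64.3 + 60.8 + 57.9 + 63.7 + 58.9 + 58.6 + 59.9 + 60.3 + 59.4 + 57.5)/11 = 60.7818
Numerator Σ_{t=1}^{10}(y_t−ȳ)(y_{t+1}−ȳ) = 20.6979
Denominator Σ(y_t−ȳ)² = 93.6764
r_1 = 20.6979 / 93.6764 = 0.221

0.221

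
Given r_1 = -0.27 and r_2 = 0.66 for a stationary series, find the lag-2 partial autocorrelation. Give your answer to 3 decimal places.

φ_{22} = (r_2 − r_1²) / (1 − r_1²)
r_1² = (-0.27)² = 0.0729
Numerator = 0.66 − 0.0729 = 0.5871; denominator = 1 − 0.0729 = 0.9271
φ_{22} = 0.5871 / 0.9271 = 0.633

0.633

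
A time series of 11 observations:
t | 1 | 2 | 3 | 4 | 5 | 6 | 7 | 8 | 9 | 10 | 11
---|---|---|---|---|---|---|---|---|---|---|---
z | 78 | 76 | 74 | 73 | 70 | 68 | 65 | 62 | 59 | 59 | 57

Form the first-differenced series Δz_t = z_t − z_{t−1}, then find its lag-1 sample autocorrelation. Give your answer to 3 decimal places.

-0.125

First differences Δz: -2, -2, -1, -3, -2, -3, -3, -3, 0, -2
Mean of differences = -2.1000
Numerator Σ(Δz_t−Δz̄)(Δz_{t+1}−Δz̄) = -1.1100
Denominator Σ(Δz_t−Δz̄)² = 8.9000
r_1(Δz) = -1.1100 / 8.9000 = -0.125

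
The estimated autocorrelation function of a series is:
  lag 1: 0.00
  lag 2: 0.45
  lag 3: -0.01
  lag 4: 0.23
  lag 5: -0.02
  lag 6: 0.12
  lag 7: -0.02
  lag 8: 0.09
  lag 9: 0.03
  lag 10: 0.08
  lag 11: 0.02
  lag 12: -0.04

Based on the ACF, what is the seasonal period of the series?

2

The largest autocorrelation is r_2 = 0.45, with a weaker echo at lag 4 (0.23); the remaining lags stay at or below 0.12.
The dominant spike at lag 2 indicates a seasonal period of 2.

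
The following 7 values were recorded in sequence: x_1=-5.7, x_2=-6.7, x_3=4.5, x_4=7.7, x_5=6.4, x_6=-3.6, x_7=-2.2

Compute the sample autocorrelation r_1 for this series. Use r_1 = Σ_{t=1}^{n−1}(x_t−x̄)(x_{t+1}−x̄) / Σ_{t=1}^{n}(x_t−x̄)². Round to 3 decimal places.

Mean x̄ = (-5.7 − 6.7 + 4.5 + 7.7 + 6.4 − 3.6 − 2.2)/7 = 0.0571
Numerator Σ_{t=1}^{6}(x_t−x̄)(x_{t+1}−x̄) = 76.3724
Denominator Σ(x_t−x̄)² = 215.6571
r_1 = 76.3724 / 215.6571 = 0.354

0.354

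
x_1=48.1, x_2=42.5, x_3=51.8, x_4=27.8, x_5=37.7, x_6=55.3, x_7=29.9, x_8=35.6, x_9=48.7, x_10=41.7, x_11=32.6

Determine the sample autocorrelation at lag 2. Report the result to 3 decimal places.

-0.430

Mean x̄ = (48.1 + 42.5 + 51.8 + 27.8 + 37.7 + 55.3 + 29.9 + 35.6 + 48.7 + 41.7 + 32.6)/11 = 41.0636
Numerator Σ_{t=1}^{9}(x_t−x̄)(x_{t+2}−x̄) = -362.0354
Denominator Σ(x_t−x̄)² = 841.5855
r_2 = -362.0354 / 841.5855 = -0.430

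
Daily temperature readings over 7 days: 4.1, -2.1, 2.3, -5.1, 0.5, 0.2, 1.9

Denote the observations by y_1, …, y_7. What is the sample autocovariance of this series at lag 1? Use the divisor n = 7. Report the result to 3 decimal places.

Mean ȳ = (4.1 − 2.1 + 2.3 − 5.1 + 0.5 + 0.2 + 1.9)/7 = 0.2571
Σ_{t=1}^{6}(y_t−ȳ)(y_{t+1}−ȳ) = -26.2261
γ_1 = -26.2261 / 7 = -3.747

-3.747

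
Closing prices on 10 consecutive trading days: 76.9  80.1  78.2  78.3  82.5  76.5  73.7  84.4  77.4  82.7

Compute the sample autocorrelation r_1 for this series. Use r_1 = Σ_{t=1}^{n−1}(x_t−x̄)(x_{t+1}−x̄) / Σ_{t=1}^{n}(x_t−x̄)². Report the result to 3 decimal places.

-0.443

Mean x̄ = (76.9 + 80.1 + 78.2 + 78.3 + 82.5 + 76.5 + 73.7 + 84.4 + 77.4 + 82.7)/10 = 79.0700
Numerator Σ_{t=1}^{9}(x_t−x̄)(x_{t+1}−x̄) = -43.7019
Denominator Σ(x_t−x̄)² = 98.7010
r_1 = -43.7019 / 98.7010 = -0.443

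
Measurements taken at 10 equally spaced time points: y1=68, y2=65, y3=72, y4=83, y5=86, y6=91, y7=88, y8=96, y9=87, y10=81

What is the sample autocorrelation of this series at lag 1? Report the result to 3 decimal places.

Mean ȳ = (68 + 65 + 72 + 83 + 86 + 91 + 88 + 96 + 87 + 81)/10 = 81.7000
Numerator Σ_{t=1}^{9}(y_t−ȳ)(y_{t+1}−ȳ) = 644.5100
Denominator Σ(y_t−ȳ)² = 940.1000
r_1 = 644.5100 / 940.1000 = 0.686

0.686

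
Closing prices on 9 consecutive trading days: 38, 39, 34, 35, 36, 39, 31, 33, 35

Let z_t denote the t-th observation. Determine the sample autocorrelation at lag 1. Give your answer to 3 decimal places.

0.043

Mean z̄ = (38 + 39 + 34 + 35 + 36 + 39 + 31 + 33 + 35)/9 = 35.5556
Numerator Σ_{t=1}^{8}(z_t−z̄)(z_{t+1}−z̄) = 2.5802
Denominator Σ(z_t−z̄)² = 60.2222
r_1 = 2.5802 / 60.2222 = 0.043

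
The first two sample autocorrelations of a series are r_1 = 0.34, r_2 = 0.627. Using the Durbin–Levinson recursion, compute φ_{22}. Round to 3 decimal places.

φ_{22} = (r_2 − r_1²) / (1 − r_1²)
r_1² = (0.34)² = 0.1156
Numerator = 0.627 − 0.1156 = 0.5114; denominator = 1 − 0.1156 = 0.8844
φ_{22} = 0.5114 / 0.8844 = 0.578

0.578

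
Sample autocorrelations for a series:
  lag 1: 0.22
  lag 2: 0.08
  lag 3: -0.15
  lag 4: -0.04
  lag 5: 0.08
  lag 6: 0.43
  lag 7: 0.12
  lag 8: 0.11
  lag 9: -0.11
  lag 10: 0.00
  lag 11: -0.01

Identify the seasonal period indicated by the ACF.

The largest autocorrelation is r_6 = 0.43; the remaining lags stay at or below 0.22. The elevated value at lag 1 (0.22), dropping to 0.08 at lag 2, reflects decaying short-term dependence rather than seasonality.
The dominant spike at lag 6 indicates a seasonal period of 6.

6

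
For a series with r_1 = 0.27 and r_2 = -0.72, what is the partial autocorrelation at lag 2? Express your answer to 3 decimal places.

-0.855

φ_{22} = (r_2 − r_1²) / (1 − r_1²)
r_1² = (0.27)² = 0.0729
Numerator = -0.72 − 0.0729 = -0.7929; denominator = 1 − 0.0729 = 0.9271
φ_{22} = -0.7929 / 0.9271 = -0.855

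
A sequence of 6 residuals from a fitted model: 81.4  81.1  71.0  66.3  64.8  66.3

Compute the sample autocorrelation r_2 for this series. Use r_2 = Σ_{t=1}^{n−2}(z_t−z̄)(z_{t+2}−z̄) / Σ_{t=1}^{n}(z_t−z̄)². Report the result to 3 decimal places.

-0.079

Mean z̄ = (81.4 + 81.1 + 71.0 + 66.3 + 64.8 + 66.3)/6 = 71.8167
Deviations from mean: 9.5833, 9.2833, -0.8167, -5.5167, -7.0167, -5.5167
Numerator Σ_{t=1}^{4}(z_t−z̄)(z_{t+2}−z̄) = -22.8756
Denominator Σ(z_t−z̄)² = 288.7883
r_2 = -22.8756 / 288.7883 = -0.079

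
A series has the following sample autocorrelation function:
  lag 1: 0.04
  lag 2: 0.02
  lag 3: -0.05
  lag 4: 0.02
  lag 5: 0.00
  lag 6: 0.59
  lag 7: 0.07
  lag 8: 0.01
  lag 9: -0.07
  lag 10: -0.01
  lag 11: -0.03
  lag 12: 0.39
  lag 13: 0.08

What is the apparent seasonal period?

The largest autocorrelation is r_6 = 0.59, with a weaker echo at lag 12 (0.39); the remaining lags stay at or below 0.08.
The dominant spike at lag 6 indicates a seasonal period of 6.

6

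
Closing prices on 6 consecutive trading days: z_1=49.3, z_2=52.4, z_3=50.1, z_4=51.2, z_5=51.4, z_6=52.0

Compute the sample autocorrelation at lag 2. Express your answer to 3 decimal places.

0.247

Mean z̄ = (49.3 + 52.4 + 50.1 + 51.2 + 51.4 + 52.0)/6 = 51.0667
Deviations from mean: -1.7667, 1.3333, -0.9667, 0.1333, 0.3333, 0.9333
Numerator Σ_{t=1}^{4}(z_t−z̄)(z_{t+2}−z̄) = 1.6878
Denominator Σ(z_t−z̄)² = 6.8333
r_2 = 1.6878 / 6.8333 = 0.247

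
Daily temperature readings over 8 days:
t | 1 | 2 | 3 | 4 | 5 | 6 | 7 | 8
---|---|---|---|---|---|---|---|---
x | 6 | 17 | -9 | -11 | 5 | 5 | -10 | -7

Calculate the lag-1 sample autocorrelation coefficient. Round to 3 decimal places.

Mean x̄ = (6 + 17 − 9 − 11 + 5 + 5 − 10 − 7)/8 = -0.5000
Deviations from mean: 6.5000, 17.5000, -8.5000, -10.5000, 5.5000, 5.5000, -9.5000, -6.5000
Σ(x_t−x̄)(x_{t+1}−x̄) = (113.7500) + (-148.7500) + (89.2500) + (-57.7500) + (30.2500) + (-52.2500) + (61.7500) = 36.2500
Denominator Σ(x_t−x̄)² = 724.0000
r_1 = 36.2500 / 724.0000 = 0.050

0.050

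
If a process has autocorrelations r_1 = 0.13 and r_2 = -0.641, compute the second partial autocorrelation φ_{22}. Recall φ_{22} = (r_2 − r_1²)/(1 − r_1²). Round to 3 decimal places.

φ_{22} = (r_2 − r_1²) / (1 − r_1²)
r_1² = (0.13)² = 0.0169
Numerator = -0.641 − 0.0169 = -0.6579; denominator = 1 − 0.0169 = 0.9831
φ_{22} = -0.6579 / 0.9831 = -0.669

-0.669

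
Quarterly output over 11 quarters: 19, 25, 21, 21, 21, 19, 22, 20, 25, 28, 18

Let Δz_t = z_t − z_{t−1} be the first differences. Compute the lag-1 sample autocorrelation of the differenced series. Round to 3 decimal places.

First differences Δz: 6, -4, 0, 0, -2, 3, -2, 5, 3, -10
Mean of differences = -0.1000
Numerator Σ(Δz_t−Δz̄)(Δz_{t+1}−Δz̄) = -60.7100
Denominator Σ(Δz_t−Δz̄)² = 202.9000
r_1(Δz) = -60.7100 / 202.9000 = -0.299

-0.299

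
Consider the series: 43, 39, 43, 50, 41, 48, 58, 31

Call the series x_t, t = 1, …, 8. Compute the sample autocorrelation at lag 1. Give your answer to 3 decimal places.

Mean x̄ = (43 + 39 + 43 + 50 + 41 + 48 + 58 + 31)/8 = 44.1250
Deviations from mean: -1.1250, -5.1250, -1.1250, 5.8750, -3.1250, 3.8750, 13.8750, -13.1250
Σ(x_t−x̄)(x_{t+1}−x̄) = (5.7656) + (5.7656) + (-6.6094) + (-18.3594) + (-12.1094) + (53.7656) + (-182.1094) = -153.8906
Denominator Σ(x_t−x̄)² = 452.8750
r_1 = -153.8906 / 452.8750 = -0.340

-0.340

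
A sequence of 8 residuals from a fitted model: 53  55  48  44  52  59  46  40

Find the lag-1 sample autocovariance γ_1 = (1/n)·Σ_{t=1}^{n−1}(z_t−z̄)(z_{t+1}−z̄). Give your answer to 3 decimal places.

3.545

Mean z̄ = (53 + 55 + 48 + 44 + 52 + 59 + 46 + 40)/8 = 49.6250
Σ_{t=1}^{7}(z_t−z̄)(z_{t+1}−z̄) = 28.3594
γ_1 = 28.3594 / 8 = 3.545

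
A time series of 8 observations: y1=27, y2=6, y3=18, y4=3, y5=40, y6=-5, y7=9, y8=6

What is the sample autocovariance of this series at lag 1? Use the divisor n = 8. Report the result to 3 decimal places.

Mean ȳ = (27 + 6 + 18 + 3 + 40 − 5 + 9 + 6)/8 = 13.0000
Σ_{t=1}^{7}(y_t−ȳ)(y_{t+1}−ȳ) = -839.0000
γ_1 = -839.0000 / 8 = -104.875

-104.875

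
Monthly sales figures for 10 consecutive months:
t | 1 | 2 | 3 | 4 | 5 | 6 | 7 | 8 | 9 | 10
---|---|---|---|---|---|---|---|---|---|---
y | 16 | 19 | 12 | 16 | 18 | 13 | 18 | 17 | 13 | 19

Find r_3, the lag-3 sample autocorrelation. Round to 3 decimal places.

Mean ȳ = (16 + 19 + 12 + 16 + 18 + 13 + 18 + 17 + 13 + 19)/10 = 16.1000
Numerator Σ_{t=1}^{7}(y_t−ȳ)(y_{t+3}−ȳ) = 34.8700
Denominator Σ(y_t−ȳ)² = 60.9000
r_3 = 34.8700 / 60.9000 = 0.573

0.573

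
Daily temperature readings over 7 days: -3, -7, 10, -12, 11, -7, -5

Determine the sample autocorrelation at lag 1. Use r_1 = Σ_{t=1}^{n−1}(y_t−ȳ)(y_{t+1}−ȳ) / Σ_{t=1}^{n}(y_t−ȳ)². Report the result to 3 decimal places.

Mean ȳ = (-3 − 7 + 10 − 12 + 11 − 7 − 5)/7 = -1.8571
Deviations from mean: -1.1429, -5.1429, 11.8571, -10.1429, 12.8571, -5.1429, -3.1429
Σ(y_t−ȳ)(y_{t+1}−ȳ) = (5.8776) + (-60.9796) + (-120.2653) + (-130.4082) + (-66.1224) + (16.1633) = -355.7347
Denominator Σ(y_t−ȳ)² = 472.8571
r_1 = -355.7347 / 472.8571 = -0.752

-0.752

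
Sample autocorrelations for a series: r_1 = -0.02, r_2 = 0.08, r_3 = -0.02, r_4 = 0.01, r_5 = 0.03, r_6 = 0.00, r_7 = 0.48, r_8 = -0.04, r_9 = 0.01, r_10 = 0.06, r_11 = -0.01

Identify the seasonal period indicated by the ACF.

The largest autocorrelation is r_7 = 0.48; the remaining lags stay at or below 0.08.
The dominant spike at lag 7 indicates a seasonal period of 7.

7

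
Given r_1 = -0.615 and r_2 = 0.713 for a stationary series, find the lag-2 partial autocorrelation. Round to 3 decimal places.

0.538

φ_{22} = (r_2 − r_1²) / (1 − r_1²)
r_1² = (-0.615)² = 0.378225
Numerator = 0.713 − 0.3782 = 0.3348; denominator = 1 − 0.3782 = 0.6218
φ_{22} = 0.3348 / 0.6218 = 0.538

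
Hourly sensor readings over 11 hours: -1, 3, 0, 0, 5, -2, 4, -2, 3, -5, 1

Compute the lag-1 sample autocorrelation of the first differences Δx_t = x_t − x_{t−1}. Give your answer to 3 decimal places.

-0.817

First differences Δx: 4, -3, 0, 5, -7, 6, -6, 5, -8, 6
Mean of differences = 0.2000
Numerator Σ(Δx_t−Δx̄)(Δx_{t+1}−Δx̄) = -241.4400
Denominator Σ(Δx_t−Δx̄)² = 295.6000
r_1(Δx) = -241.4400 / 295.6000 = -0.817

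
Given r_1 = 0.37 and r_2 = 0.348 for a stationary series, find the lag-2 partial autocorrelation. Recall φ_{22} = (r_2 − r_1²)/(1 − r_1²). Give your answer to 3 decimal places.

0.245

φ_{22} = (r_2 − r_1²) / (1 − r_1²)
r_1² = (0.37)² = 0.1369
Numerator = 0.348 − 0.1369 = 0.2111; denominator = 1 − 0.1369 = 0.8631
φ_{22} = 0.2111 / 0.8631 = 0.245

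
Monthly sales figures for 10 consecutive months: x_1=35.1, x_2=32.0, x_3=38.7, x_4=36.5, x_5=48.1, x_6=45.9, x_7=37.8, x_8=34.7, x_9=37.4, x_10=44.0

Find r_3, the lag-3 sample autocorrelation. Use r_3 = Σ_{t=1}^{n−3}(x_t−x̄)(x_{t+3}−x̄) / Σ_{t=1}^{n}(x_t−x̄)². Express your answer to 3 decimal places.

-0.440

Mean x̄ = (35.1 + 32.0 + 38.7 + 36.5 + 48.1 + 45.9 + 37.8 + 34.7 + 37.4 + 44.0)/10 = 39.0200
Numerator Σ_{t=1}^{7}(x_t−x̄)(x_{t+3}−x̄) = -109.4372
Denominator Σ(x_t−x̄)² = 248.4560
r_3 = -109.4372 / 248.4560 = -0.440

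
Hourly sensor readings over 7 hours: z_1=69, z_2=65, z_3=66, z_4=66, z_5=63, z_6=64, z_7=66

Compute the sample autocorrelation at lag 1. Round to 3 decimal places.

0.011

Mean z̄ = (69 + 65 + 66 + 66 + 63 + 64 + 66)/7 = 65.5714
Σ(z_t−z̄)(z_{t+1}−z̄) = (-1.9592) + (-0.2449) + (0.1837) + (-1.1020) + (4.0408) + (-0.6735) = 0.2449
Denominator Σ(z_t−z̄)² = 21.7143
r_1 = 0.2449 / 21.7143 = 0.011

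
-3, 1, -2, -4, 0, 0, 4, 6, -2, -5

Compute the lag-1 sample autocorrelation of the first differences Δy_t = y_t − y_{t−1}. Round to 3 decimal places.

First differences Δy: 4, -3, -2, 4, 0, 4, 2, -8, -3
Mean of differences = -0.2222
Numerator Σ(Δy_t−Δȳ)(Δy_{t+1}−Δȳ) = 1.2840
Denominator Σ(Δy_t−Δȳ)² = 137.5556
r_1(Δy) = 1.2840 / 137.5556 = 0.009

0.009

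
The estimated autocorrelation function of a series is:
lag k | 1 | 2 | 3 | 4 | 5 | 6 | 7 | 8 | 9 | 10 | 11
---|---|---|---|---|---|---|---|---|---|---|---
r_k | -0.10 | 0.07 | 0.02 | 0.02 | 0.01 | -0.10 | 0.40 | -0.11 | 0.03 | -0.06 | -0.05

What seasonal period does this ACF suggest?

The largest autocorrelation is r_7 = 0.40; the remaining lags stay at or below 0.07.
The dominant spike at lag 7 indicates a seasonal period of 7.

7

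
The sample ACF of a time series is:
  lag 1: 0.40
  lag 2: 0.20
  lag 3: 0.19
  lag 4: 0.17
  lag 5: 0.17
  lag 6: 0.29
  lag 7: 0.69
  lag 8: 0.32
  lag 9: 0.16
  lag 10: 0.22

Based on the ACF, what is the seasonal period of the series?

7

The largest autocorrelation is r_7 = 0.69; the remaining lags stay at or below 0.40. The elevated value at lag 1 (0.40), dropping to 0.20 at lag 2, reflects decaying short-term dependence rather than seasonality.
The dominant spike at lag 7 indicates a seasonal period of 7.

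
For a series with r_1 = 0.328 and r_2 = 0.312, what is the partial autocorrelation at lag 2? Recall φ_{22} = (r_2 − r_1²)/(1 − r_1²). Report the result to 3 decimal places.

φ_{22} = (r_2 − r_1²) / (1 − r_1²)
r_1² = (0.328)² = 0.107584
Numerator = 0.312 − 0.1076 = 0.2044; denominator = 1 − 0.1076 = 0.8924
φ_{22} = 0.2044 / 0.8924 = 0.229

0.229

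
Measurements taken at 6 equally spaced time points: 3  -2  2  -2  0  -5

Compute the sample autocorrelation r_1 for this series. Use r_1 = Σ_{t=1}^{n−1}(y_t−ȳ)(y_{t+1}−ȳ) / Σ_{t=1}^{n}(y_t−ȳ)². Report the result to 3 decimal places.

Mean ȳ = (3 − 2 + 2 − 2 + 0 − 5)/6 = -0.6667
Σ(y_t−ȳ)(y_{t+1}−ȳ) = (-4.8889) + (-3.5556) + (-3.5556) + (-0.8889) + (-2.8889) = -15.7778
Denominator Σ(y_t−ȳ)² = 43.3333
r_1 = -15.7778 / 43.3333 = -0.364

-0.364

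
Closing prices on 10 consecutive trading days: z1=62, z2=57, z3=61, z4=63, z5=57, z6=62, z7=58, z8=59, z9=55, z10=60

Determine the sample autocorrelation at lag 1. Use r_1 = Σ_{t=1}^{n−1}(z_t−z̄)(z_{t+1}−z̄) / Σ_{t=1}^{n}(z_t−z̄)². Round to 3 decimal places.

-0.371

Mean z̄ = (62 + 57 + 61 + 63 + 57 + 62 + 58 + 59 + 55 + 60)/10 = 59.4000
Numerator Σ_{t=1}^{9}(z_t−z̄)(z_{t+1}−z̄) = -23.1600
Denominator Σ(z_t−z̄)² = 62.4000
r_1 = -23.1600 / 62.4000 = -0.371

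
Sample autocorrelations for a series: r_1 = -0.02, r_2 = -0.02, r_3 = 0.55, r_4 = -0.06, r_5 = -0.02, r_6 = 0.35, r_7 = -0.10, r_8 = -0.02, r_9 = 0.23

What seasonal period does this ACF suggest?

3

The largest autocorrelation is r_3 = 0.55, with weaker echoes at lags 6 (0.35) and 9 (0.23); the remaining lags stay at or below -0.02.
The dominant spike at lag 3 indicates a seasonal period of 3.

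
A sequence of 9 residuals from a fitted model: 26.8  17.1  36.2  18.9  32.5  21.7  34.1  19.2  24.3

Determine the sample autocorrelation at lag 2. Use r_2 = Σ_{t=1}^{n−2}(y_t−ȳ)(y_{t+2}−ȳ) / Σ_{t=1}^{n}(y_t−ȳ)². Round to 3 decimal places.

Mean ȳ = (26.8 + 17.1 + 36.2 + 18.9 + 32.5 + 21.7 + 34.1 + 19.2 + 24.3)/9 = 25.6444
Numerator Σ_{t=1}^{7}(y_t−ȳ)(y_{t+2}−ȳ) = 240.8116
Denominator Σ(y_t−ȳ)² = 408.6422
r_2 = 240.8116 / 408.6422 = 0.589

0.589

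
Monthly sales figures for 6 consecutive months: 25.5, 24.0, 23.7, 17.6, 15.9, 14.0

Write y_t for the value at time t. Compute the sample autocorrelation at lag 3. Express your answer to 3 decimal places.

Mean ȳ = (25.5 + 24.0 + 23.7 + 17.6 + 15.9 + 14.0)/6 = 20.1167
Deviations from mean: 5.3833, 3.8833, 3.5833, -2.5167, -4.2167, -6.1167
Numerator Σ_{t=1}^{3}(y_t−ȳ)(y_{t+3}−ȳ) = -51.8408
Denominator Σ(y_t−ȳ)² = 118.4283
r_3 = -51.8408 / 118.4283 = -0.438

-0.438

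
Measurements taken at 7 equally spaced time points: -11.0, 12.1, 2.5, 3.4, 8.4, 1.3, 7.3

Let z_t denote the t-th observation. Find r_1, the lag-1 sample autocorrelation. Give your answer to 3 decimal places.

Mean z̄ = (-11.0 + 12.1 + 2.5 + 3.4 + 8.4 + 1.3 + 7.3)/7 = 3.4286
Numerator Σ_{t=1}^{6}(z_t−z̄)(z_{t+1}−z̄) = -152.1065
Denominator Σ(z_t−z̄)² = 328.4743
r_1 = -152.1065 / 328.4743 = -0.463

-0.463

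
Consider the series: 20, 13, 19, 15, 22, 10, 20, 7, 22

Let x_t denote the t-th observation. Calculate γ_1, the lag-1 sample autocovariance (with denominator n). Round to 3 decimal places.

Mean x̄ = (20 + 13 + 19 + 15 + 22 + 10 + 20 + 7 + 22)/9 = 16.4444
Σ_{t=1}^{8}(x_t−x̄)(x_{t+1}−x̄) = -177.5309
γ_1 = -177.5309 / 9 = -19.726

-19.726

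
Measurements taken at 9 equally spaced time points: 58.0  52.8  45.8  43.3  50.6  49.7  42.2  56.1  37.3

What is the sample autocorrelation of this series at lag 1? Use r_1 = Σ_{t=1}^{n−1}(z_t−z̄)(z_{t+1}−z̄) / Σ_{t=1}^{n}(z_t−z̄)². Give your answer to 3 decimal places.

-0.284

Mean z̄ = (58.0 + 52.8 + 45.8 + 43.3 + 50.6 + 49.7 + 42.2 + 56.1 + 37.3)/9 = 48.4222
Numerator Σ_{t=1}^{8}(z_t−z̄)(z_{t+1}−z̄) = -105.6083
Denominator Σ(z_t−z̄)² = 371.7556
r_1 = -105.6083 / 371.7556 = -0.284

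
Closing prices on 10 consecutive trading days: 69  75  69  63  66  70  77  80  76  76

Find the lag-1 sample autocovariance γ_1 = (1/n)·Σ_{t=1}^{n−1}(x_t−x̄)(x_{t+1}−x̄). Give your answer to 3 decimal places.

15.299

Mean x̄ = (69 + 75 + 69 + 63 + 66 + 70 + 77 + 80 + 76 + 76)/10 = 72.1000
Σ_{t=1}^{9}(x_t−x̄)(x_{t+1}−x̄) = 152.9900
γ_1 = 152.9900 / 10 = 15.299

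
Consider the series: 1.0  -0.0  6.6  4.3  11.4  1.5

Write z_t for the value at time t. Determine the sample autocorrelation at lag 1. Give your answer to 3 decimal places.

-0.159

Mean z̄ = (1.0 − 0.0 + 6.6 + 4.3 + 11.4 + 1.5)/6 = 4.1333
Deviations from mean: -3.1333, -4.1333, 2.4667, 0.1667, 7.2667, -2.6333
Σ(z_t−z̄)(z_{t+1}−z̄) = (12.9511) + (-10.1956) + (0.4111) + (1.2111) + (-19.1356) = -14.7578
Denominator Σ(z_t−z̄)² = 92.7533
r_1 = -14.7578 / 92.7533 = -0.159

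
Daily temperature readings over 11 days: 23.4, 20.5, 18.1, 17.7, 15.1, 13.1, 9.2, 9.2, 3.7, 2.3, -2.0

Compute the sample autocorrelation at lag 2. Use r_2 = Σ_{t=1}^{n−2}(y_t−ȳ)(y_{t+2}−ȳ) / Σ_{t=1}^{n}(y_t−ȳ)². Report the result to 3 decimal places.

Mean ȳ = (23.4 + 20.5 + 18.1 + 17.7 + 15.1 + 13.1 + 9.2 + 9.2 + 3.7 + 2.3 − 2.0)/11 = 11.8455
Numerator Σ_{t=1}^{9}(y_t−ȳ)(y_{t+2}−ȳ) = 298.2868
Denominator Σ(y_t−ȳ)² = 657.1273
r_2 = 298.2868 / 657.1273 = 0.454

0.454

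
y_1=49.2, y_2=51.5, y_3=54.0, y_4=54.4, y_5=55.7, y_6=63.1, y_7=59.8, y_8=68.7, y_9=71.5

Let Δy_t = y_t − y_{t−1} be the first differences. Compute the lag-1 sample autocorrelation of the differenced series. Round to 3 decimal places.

-0.651

First differences Δy: 2.3, 2.5, 0.4, 1.3, 7.4, -3.3, 8.9, 2.8
Mean of differences = 2.7875
Numerator Σ(Δy_t−Δȳ)(Δy_{t+1}−Δȳ) = -67.6952
Denominator Σ(Δy_t−Δȳ)² = 103.9288
r_1(Δy) = -67.6952 / 103.9288 = -0.651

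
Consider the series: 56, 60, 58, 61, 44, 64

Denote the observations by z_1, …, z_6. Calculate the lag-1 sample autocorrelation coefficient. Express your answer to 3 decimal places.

Mean z̄ = (56 + 60 + 58 + 61 + 44 + 64)/6 = 57.1667
Deviations from mean: -1.1667, 2.8333, 0.8333, 3.8333, -13.1667, 6.8333
Numerator Σ_{t=1}^{5}(z_t−z̄)(z_{t+1}−z̄) = -138.1944
Denominator Σ(z_t−z̄)² = 244.8333
r_1 = -138.1944 / 244.8333 = -0.564

-0.564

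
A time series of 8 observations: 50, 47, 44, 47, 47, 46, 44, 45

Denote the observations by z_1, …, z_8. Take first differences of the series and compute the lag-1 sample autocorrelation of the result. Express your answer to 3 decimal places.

First differences Δz: -3, -3, 3, 0, -1, -2, 1
Mean of differences = -0.7143
Numerator Σ(Δz_t−Δz̄)(Δz_{t+1}−Δz̄) = -2.6531
Denominator Σ(Δz_t−Δz̄)² = 29.4286
r_1(Δz) = -2.6531 / 29.4286 = -0.090

-0.090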